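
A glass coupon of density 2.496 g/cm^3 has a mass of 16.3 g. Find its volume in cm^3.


Rearrange rho = m / V:
  V = m / rho
  V = 16.3 / 2.496 = 6.53 cm^3

6.53 cm^3


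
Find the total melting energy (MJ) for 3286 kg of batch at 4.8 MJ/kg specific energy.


Total energy = mass * specific energy
  E = 3286 * 4.8 = 15772.8 MJ

15772.8 MJ


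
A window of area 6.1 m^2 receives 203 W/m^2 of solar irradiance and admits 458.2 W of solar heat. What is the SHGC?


Rearrange Q = Area * SHGC * Irradiance:
  SHGC = Q / (Area * Irradiance)
  SHGC = 458.2 / (6.1 * 203) = 0.37

0.37


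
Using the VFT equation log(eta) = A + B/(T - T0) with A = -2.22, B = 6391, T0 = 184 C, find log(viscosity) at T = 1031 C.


VFT equation: log(eta) = A + B / (T - T0)
  T - T0 = 1031 - 184 = 847
  B / (T - T0) = 6391 / 847 = 7.545
  log(eta) = -2.22 + 7.545 = 5.325

5.325


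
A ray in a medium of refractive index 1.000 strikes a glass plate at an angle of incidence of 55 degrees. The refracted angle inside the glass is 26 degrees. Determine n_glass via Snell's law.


Apply Snell's law: n1 * sin(theta1) = n2 * sin(theta2)
  n2 = n1 * sin(theta1) / sin(theta2)
  sin(55) = 0.819152
  sin(26) = 0.438371
  n2 = 1.000 * 0.819152 / 0.438371 = 1.8686

1.8686


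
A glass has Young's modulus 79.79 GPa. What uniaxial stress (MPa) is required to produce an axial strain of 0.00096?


Rearrange E = sigma / epsilon:
  sigma = E * epsilon
  E (MPa) = 79.79 * 1000 = 79790
  sigma = 79790 * 0.00096 = 76.6 MPa

76.6 MPa


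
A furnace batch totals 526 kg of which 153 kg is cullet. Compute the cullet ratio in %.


Cullet ratio = (cullet mass / total batch mass) * 100
  Ratio = 153 / 526 * 100 = 29.09%

29.09%


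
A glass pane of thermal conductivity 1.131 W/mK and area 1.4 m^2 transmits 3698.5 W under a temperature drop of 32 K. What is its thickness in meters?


Fourier's law: t = k * A * dT / Q
  t = 1.131 * 1.4 * 32 / 3698.5
  t = 50.6688 / 3698.5 = 0.0137 m

0.0137 m


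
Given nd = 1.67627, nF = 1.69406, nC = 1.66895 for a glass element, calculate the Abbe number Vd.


Abbe number formula: Vd = (nd - 1) / (nF - nC)
  nd - 1 = 1.67627 - 1 = 0.67627
  nF - nC = 1.69406 - 1.66895 = 0.02511
  Vd = 0.67627 / 0.02511 = 26.93

26.93


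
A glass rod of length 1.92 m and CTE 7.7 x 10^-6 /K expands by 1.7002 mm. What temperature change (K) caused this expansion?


Rearrange dL = alpha * L0 * dT for dT:
  dT = dL / (alpha * L0)
  dL (m) = 1.7002 / 1000 = 0.0017002
  dT = 0.0017002 / ((7.7 x 10^-6) * 1.92) = 115.0 K

115.0 K


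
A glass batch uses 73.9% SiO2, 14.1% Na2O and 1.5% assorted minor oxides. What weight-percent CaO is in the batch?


Pieces sum to 100%:
  CaO = 100 - (SiO2 + Na2O + others)
  CaO = 100 - (73.9 + 14.1 + 1.5) = 10.5%

10.5%


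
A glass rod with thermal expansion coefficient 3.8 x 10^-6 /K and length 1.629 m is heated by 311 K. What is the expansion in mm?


Thermal expansion formula: dL = alpha * L0 * dT
  dL = (3.8 x 10^-6) * 1.629 * 311 = 0.00192515 m
Convert to mm: 0.00192515 * 1000 = 1.9252 mm

1.9252 mm


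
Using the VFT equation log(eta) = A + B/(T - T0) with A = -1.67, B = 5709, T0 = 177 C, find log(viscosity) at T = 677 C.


VFT equation: log(eta) = A + B / (T - T0)
  T - T0 = 677 - 177 = 500
  B / (T - T0) = 5709 / 500 = 11.418
  log(eta) = -1.67 + 11.418 = 9.748

9.748


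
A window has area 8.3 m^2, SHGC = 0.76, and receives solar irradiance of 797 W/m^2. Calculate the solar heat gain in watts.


Solar heat gain: Q = Area * SHGC * Irradiance
  Q = 8.3 * 0.76 * 797 = 5027.5 W

5027.5 W


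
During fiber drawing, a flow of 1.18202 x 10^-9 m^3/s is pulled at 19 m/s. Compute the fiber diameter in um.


Cross-sectional area from continuity:
  A = Q / v = 1.18202 x 10^-9 / 19 = 6.221158 x 10^-11 m^2
Diameter from circular cross-section:
  d = sqrt(4A / pi) * 10^6 (m -> um)
  d = sqrt(4 * 6.221158 x 10^-11 / pi) * 10^6 = 8.9 um

8.9 um


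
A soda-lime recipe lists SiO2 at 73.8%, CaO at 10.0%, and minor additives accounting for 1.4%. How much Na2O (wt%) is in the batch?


Pieces sum to 100%:
  Na2O = 100 - (SiO2 + CaO + others)
  Na2O = 100 - (73.8 + 10.0 + 1.4) = 14.8%

14.8%


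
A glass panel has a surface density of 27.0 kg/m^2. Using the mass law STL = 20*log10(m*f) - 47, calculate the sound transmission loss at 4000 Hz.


Mass law: STL = 20 * log10(m * f) - 47
  m * f = 27.0 * 4000 = 108000
  log10(108000) = 5.03342
  STL = 20 * 5.03342 - 47 = 100.6684 - 47 = 53.7 dB

53.7 dB


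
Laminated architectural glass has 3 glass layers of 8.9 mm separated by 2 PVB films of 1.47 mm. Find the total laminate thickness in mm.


Total thickness = glass contribution + PVB contribution
  Glass: 3 * 8.9 = 26.7 mm
  PVB: 2 * 1.47 = 2.94 mm
  Total = 26.7 + 2.94 = 29.64 mm

29.64 mm


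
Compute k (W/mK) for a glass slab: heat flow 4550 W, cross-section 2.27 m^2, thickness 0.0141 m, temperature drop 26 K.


Fourier's law rearranged: k = Q * t / (A * dT)
  Numerator = 4550 * 0.0141 = 64.155
  Denominator = 2.27 * 26 = 59.02
  k = 64.155 / 59.02 = 1.087 W/mK

1.087 W/mK


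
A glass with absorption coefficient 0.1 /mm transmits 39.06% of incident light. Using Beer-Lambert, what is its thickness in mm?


Rearrange T = exp(-alpha * thickness):
  thickness = -ln(T) / alpha
  T = 39.06/100 = 0.3906
  ln(T) = -0.94007
  -ln(T) = 0.94007
  thickness = 0.94007 / 0.1 = 9.4 mm

9.4 mm


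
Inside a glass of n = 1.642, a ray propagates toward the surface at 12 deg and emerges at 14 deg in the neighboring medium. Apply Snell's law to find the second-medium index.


Apply Snell's law: n1 * sin(theta1) = n2 * sin(theta2)
  n2 = n1 * sin(theta1) / sin(theta2)
  sin(12) = 0.207912
  sin(14) = 0.241922
  n2 = 1.642 * 0.207912 / 0.241922 = 1.4112

1.4112


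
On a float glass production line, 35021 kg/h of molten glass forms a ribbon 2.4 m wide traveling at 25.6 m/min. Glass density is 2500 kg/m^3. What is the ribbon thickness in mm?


Ribbon cross-section from mass balance:
  Volume rate = throughput / density = 35021 / 2500 = 14.0084 m^3/h
  thickness = volume rate / (speed * 60 * width), i.e.
  thickness = throughput / (60 * speed * width * density) * 1000
  thickness = 35021 / (60 * 25.6 * 2.4 * 2500) * 1000 = 3.8 mm

3.8 mm


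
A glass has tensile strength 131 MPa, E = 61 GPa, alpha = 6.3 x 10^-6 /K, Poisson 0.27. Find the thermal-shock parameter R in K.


Thermal shock resistance: R = sigma * (1 - nu) / (E * alpha)
  Numerator = 131 * (1 - 0.27) = 95.63
  Denominator = 61 * 1000 * (6.3 x 10^-6) = 0.3843
  R = 95.63 / 0.3843 = 248.8 K

248.8 K


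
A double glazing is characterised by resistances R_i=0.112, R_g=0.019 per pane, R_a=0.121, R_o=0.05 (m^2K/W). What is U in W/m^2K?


Total thermal resistance (series):
  R_total = R_in + R_glass + R_air + R_glass + R_out
  R_total = 0.112 + 0.019 + 0.121 + 0.019 + 0.05 = 0.321 m^2K/W
U-value = 1 / R_total = 1 / 0.321 = 3.115 W/m^2K

3.115 W/m^2K


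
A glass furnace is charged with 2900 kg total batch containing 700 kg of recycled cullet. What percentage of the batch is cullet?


Cullet ratio = (cullet mass / total batch mass) * 100
  Ratio = 700 / 2900 * 100 = 24.14%

24.14%


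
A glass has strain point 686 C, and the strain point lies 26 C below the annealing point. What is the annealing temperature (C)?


T_anneal = T_strain + gap:
  T_anneal = 686 + 26 = 712 C

712 C


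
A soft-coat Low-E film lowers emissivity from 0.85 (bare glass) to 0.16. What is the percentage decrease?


Percentage reduction = (1 - coated/uncoated) * 100
  Ratio = 0.16 / 0.85 = 0.1882
  Reduction = (1 - 0.1882) * 100 = 81.2%

81.2%


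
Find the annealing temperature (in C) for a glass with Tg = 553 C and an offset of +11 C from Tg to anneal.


The annealing temperature is Tg plus the offset:
  T_anneal = 553 + 11 = 564 C

564 C


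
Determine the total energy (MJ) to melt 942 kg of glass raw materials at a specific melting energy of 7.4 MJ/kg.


Total energy = mass * specific energy
  E = 942 * 7.4 = 6970.8 MJ

6970.8 MJ


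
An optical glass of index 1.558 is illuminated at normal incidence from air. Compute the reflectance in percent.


Fresnel reflectance at normal incidence:
  R = ((n - 1)/(n + 1))^2
  (n - 1)/(n + 1) = (1.558 - 1)/(1.558 + 1) = 0.218139
  R = 0.218139^2 = 0.0475846
  R(%) = 0.0475846 * 100 = 4.758%

4.758%


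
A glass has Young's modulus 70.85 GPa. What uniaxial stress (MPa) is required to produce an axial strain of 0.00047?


Rearrange E = sigma / epsilon:
  sigma = E * epsilon
  E (MPa) = 70.85 * 1000 = 70850
  sigma = 70850 * 0.00047 = 33.3 MPa

33.3 MPa


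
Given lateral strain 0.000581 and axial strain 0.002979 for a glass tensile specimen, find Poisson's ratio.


Poisson's ratio: nu = lateral strain / axial strain
  nu = 0.000581 / 0.002979 = 0.195

0.195


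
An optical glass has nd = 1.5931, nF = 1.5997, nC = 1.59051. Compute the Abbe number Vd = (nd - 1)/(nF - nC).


Abbe number formula: Vd = (nd - 1) / (nF - nC)
  nd - 1 = 1.5931 - 1 = 0.5931
  nF - nC = 1.5997 - 1.59051 = 0.00919
  Vd = 0.5931 / 0.00919 = 64.54

64.54


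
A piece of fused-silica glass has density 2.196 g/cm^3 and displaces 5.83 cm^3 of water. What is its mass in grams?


Rearrange rho = m / V:
  m = rho * V
  m = 2.196 * 5.83 = 12.803 g

12.803 g


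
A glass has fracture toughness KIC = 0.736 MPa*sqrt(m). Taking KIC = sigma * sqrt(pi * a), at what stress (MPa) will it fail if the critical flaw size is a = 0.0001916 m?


Rearrange KIC = sigma * sqrt(pi * a):
  sigma = KIC / sqrt(pi * a)
  sqrt(pi * 0.0001916) = 0.024534
  sigma = 0.736 / 0.024534 = 30.0 MPa

30.0 MPa


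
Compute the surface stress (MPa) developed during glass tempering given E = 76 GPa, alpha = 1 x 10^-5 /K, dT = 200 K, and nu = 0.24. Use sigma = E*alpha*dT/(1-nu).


Tempering stress: sigma = E * alpha * dT / (1 - nu)
  E (MPa) = 76 * 1000 = 76000
  Numerator = 76000 * (1 x 10^-5) * 200 = 152.0
  Denominator = 1 - 0.24 = 0.76
  sigma = 152.0 / 0.76 = 200.0 MPa

200.0 MPa


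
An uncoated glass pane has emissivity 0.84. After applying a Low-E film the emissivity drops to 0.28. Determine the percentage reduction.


Percentage reduction = (1 - coated/uncoated) * 100
  Ratio = 0.28 / 0.84 = 0.3333
  Reduction = (1 - 0.3333) * 100 = 66.7%

66.7%


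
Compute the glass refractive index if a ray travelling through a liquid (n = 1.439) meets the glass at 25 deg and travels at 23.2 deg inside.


Apply Snell's law: n1 * sin(theta1) = n2 * sin(theta2)
  n2 = n1 * sin(theta1) / sin(theta2)
  sin(25) = 0.422618
  sin(23.2) = 0.393942
  n2 = 1.439 * 0.422618 / 0.393942 = 1.5437

1.5437


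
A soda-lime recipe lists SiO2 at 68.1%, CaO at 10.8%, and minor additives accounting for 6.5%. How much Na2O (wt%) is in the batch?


Pieces sum to 100%:
  Na2O = 100 - (SiO2 + CaO + others)
  Na2O = 100 - (68.1 + 10.8 + 6.5) = 14.6%

14.6%


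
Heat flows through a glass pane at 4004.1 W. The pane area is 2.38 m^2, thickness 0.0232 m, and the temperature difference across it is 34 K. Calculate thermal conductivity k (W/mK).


Fourier's law rearranged: k = Q * t / (A * dT)
  Numerator = 4004.1 * 0.0232 = 92.89512
  Denominator = 2.38 * 34 = 80.92
  k = 92.89512 / 80.92 = 1.148 W/mK

1.148 W/mK


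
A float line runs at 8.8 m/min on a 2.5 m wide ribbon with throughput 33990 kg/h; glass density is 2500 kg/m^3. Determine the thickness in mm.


Ribbon cross-section from mass balance:
  Volume rate = throughput / density = 33990 / 2500 = 13.596 m^3/h
  thickness = volume rate / (speed * 60 * width), i.e.
  thickness = throughput / (60 * speed * width * density) * 1000
  thickness = 33990 / (60 * 8.8 * 2.5 * 2500) * 1000 = 10.3 mm

10.3 mm


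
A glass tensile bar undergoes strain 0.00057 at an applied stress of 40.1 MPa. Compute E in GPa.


Young's modulus: E = stress / strain
  E = 40.1 MPa / 0.00057 = 70350.88 MPa
Convert to GPa: 70350.88 / 1000 = 70.35 GPa

70.35 GPa


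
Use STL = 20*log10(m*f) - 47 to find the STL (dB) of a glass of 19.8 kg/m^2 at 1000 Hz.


Mass law: STL = 20 * log10(m * f) - 47
  m * f = 19.8 * 1000 = 19800
  log10(19800) = 4.29667
  STL = 20 * 4.29667 - 47 = 85.9334 - 47 = 38.9 dB

38.9 dB


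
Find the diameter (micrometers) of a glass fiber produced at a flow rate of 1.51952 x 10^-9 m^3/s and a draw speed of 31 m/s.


Cross-sectional area from continuity:
  A = Q / v = 1.51952 x 10^-9 / 31 = 4.901677 x 10^-11 m^2
Diameter from circular cross-section:
  d = sqrt(4A / pi) * 10^6 (m -> um)
  d = sqrt(4 * 4.901677 x 10^-11 / pi) * 10^6 = 7.9 um

7.9 um


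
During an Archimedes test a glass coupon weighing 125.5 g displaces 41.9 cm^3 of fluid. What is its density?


Use the definition of density:
  rho = mass / volume
  rho = 125.5 / 41.9 = 2.995 g/cm^3

2.995 g/cm^3


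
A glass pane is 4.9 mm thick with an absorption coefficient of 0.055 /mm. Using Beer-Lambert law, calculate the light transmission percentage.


Beer-Lambert law: T = exp(-alpha * thickness)
  exponent = -0.055 * 4.9 = -0.2695
  T = exp(-0.2695) = 0.7638
  Percentage = 0.7638 * 100 = 76.38%

76.38%


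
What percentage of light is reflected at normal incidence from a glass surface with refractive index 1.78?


Fresnel reflectance at normal incidence:
  R = ((n - 1)/(n + 1))^2
  (n - 1)/(n + 1) = (1.78 - 1)/(1.78 + 1) = 0.280576
  R = 0.280576^2 = 0.0787229
  R(%) = 0.0787229 * 100 = 7.872%

7.872%


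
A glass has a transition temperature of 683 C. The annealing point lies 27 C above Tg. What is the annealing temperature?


The annealing temperature is Tg plus the offset:
  T_anneal = 683 + 27 = 710 C

710 C


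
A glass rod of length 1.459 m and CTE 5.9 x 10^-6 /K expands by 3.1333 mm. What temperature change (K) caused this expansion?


Rearrange dL = alpha * L0 * dT for dT:
  dT = dL / (alpha * L0)
  dL (m) = 3.1333 / 1000 = 0.0031333
  dT = 0.0031333 / ((5.9 x 10^-6) * 1.459) = 364.0 K

364.0 K


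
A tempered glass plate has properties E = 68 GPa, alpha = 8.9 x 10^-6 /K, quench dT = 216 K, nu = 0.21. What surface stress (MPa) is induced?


Tempering stress: sigma = E * alpha * dT / (1 - nu)
  E (MPa) = 68 * 1000 = 68000
  Numerator = 68000 * (8.9 x 10^-6) * 216 = 130.7232
  Denominator = 1 - 0.21 = 0.79
  sigma = 130.7232 / 0.79 = 165.5 MPa

165.5 MPa


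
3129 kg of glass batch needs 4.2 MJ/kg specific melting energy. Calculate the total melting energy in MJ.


Total energy = mass * specific energy
  E = 3129 * 4.2 = 13141.8 MJ

13141.8 MJ


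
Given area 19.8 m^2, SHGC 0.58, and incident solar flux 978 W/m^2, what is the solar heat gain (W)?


Solar heat gain: Q = Area * SHGC * Irradiance
  Q = 19.8 * 0.58 * 978 = 11231.4 W

11231.4 W


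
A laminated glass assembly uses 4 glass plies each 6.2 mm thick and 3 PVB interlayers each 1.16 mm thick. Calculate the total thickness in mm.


Total thickness = glass contribution + PVB contribution
  Glass: 4 * 6.2 = 24.8 mm
  PVB: 3 * 1.16 = 3.48 mm
  Total = 24.8 + 3.48 = 28.28 mm

28.28 mm


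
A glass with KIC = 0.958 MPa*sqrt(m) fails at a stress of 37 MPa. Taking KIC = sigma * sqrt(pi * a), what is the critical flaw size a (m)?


Rearrange KIC = sigma * sqrt(pi * a):
  sqrt(pi * a) = KIC / sigma
  sqrt(pi * a) = 0.958 / 37 = 0.025892
  a = (KIC / sigma)^2 / pi
  a = 0.025892^2 / pi = 0.0002134 m

0.0002134 m


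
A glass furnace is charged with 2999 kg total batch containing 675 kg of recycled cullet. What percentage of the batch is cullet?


Cullet ratio = (cullet mass / total batch mass) * 100
  Ratio = 675 / 2999 * 100 = 22.51%

22.51%


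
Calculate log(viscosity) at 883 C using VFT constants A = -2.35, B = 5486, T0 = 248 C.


VFT equation: log(eta) = A + B / (T - T0)
  T - T0 = 883 - 248 = 635
  B / (T - T0) = 5486 / 635 = 8.639
  log(eta) = -2.35 + 8.639 = 6.289

6.289


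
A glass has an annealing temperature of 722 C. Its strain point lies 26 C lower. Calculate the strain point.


Strain point = annealing point - difference:
  T_strain = 722 - 26 = 696 C

696 C


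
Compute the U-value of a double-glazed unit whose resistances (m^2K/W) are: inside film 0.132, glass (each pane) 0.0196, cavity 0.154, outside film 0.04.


Total thermal resistance (series):
  R_total = R_in + R_glass + R_air + R_glass + R_out
  R_total = 0.132 + 0.0196 + 0.154 + 0.0196 + 0.04 = 0.3652 m^2K/W
U-value = 1 / R_total = 1 / 0.3652 = 2.738 W/m^2K

2.738 W/m^2K


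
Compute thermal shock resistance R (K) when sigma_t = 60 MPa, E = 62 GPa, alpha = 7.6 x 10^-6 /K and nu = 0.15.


Thermal shock resistance: R = sigma * (1 - nu) / (E * alpha)
  Numerator = 60 * (1 - 0.15) = 51.0
  Denominator = 62 * 1000 * (7.6 x 10^-6) = 0.4712
  R = 51.0 / 0.4712 = 108.2 K

108.2 K


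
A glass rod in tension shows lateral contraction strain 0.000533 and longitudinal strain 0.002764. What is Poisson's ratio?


Poisson's ratio: nu = lateral strain / axial strain
  nu = 0.000533 / 0.002764 = 0.1928

0.1928


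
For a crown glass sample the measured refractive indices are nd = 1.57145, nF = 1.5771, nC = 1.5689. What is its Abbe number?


Abbe number formula: Vd = (nd - 1) / (nF - nC)
  nd - 1 = 1.57145 - 1 = 0.57145
  nF - nC = 1.5771 - 1.5689 = 0.0082
  Vd = 0.57145 / 0.0082 = 69.69

69.69


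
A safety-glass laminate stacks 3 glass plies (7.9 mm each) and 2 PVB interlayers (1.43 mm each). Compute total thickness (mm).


Total thickness = glass contribution + PVB contribution
  Glass: 3 * 7.9 = 23.7 mm
  PVB: 2 * 1.43 = 2.86 mm
  Total = 23.7 + 2.86 = 26.56 mm

26.56 mm


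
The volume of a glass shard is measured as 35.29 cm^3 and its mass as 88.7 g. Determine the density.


Use the definition of density:
  rho = mass / volume
  rho = 88.7 / 35.29 = 2.513 g/cm^3

2.513 g/cm^3


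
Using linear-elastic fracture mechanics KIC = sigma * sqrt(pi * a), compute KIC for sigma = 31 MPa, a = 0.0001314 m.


Fracture toughness: KIC = sigma * sqrt(pi * a)
  pi * a = pi * 0.0001314 = 0.000412805
  sqrt(pi * a) = 0.020318
  KIC = 31 * 0.020318 = 0.63 MPa*sqrt(m)

0.63 MPa*sqrt(m)


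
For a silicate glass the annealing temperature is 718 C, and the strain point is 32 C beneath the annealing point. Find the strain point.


Strain point = annealing point - difference:
  T_strain = 718 - 32 = 686 C

686 C


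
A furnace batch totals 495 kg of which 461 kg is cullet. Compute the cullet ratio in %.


Cullet ratio = (cullet mass / total batch mass) * 100
  Ratio = 461 / 495 * 100 = 93.13%

93.13%


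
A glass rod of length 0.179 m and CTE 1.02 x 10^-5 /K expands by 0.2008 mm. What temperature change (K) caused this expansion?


Rearrange dL = alpha * L0 * dT for dT:
  dT = dL / (alpha * L0)
  dL (m) = 0.2008 / 1000 = 0.0002008
  dT = 0.0002008 / ((1.02 x 10^-5) * 0.179) = 110.0 K

110.0 K


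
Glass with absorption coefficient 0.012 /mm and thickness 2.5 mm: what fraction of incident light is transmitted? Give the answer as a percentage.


Beer-Lambert law: T = exp(-alpha * thickness)
  exponent = -0.012 * 2.5 = -0.03
  T = exp(-0.03) = 0.9704
  Percentage = 0.9704 * 100 = 97.04%

97.04%


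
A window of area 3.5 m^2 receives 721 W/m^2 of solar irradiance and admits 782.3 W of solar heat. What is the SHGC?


Rearrange Q = Area * SHGC * Irradiance:
  SHGC = Q / (Area * Irradiance)
  SHGC = 782.3 / (3.5 * 721) = 0.31

0.31


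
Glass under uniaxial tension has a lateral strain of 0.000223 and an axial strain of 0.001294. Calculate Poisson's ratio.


Poisson's ratio: nu = lateral strain / axial strain
  nu = 0.000223 / 0.001294 = 0.1723

0.1723


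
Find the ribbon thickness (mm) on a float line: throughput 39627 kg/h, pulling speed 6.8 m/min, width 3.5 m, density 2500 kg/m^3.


Ribbon cross-section from mass balance:
  Volume rate = throughput / density = 39627 / 2500 = 15.8508 m^3/h
  thickness = volume rate / (speed * 60 * width), i.e.
  thickness = throughput / (60 * speed * width * density) * 1000
  thickness = 39627 / (60 * 6.8 * 3.5 * 2500) * 1000 = 11.1 mm

11.1 mm


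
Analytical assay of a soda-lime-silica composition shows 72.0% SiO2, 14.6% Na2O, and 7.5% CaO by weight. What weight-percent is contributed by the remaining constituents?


Sum the three major oxides:
  SiO2 + Na2O + CaO = 72.0 + 14.6 + 7.5 = 94.1%
Subtract from 100%:
  Others = 100 - 94.1 = 5.9%

5.9%


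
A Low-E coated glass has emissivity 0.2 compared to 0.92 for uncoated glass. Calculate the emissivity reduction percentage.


Percentage reduction = (1 - coated/uncoated) * 100
  Ratio = 0.2 / 0.92 = 0.2174
  Reduction = (1 - 0.2174) * 100 = 78.3%

78.3%


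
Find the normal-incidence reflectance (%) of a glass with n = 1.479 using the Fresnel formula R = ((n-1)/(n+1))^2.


Fresnel reflectance at normal incidence:
  R = ((n - 1)/(n + 1))^2
  (n - 1)/(n + 1) = (1.479 - 1)/(1.479 + 1) = 0.193223
  R = 0.193223^2 = 0.0373351
  R(%) = 0.0373351 * 100 = 3.734%

3.734%


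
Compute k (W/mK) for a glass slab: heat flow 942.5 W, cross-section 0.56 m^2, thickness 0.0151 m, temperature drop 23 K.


Fourier's law rearranged: k = Q * t / (A * dT)
  Numerator = 942.5 * 0.0151 = 14.23175
  Denominator = 0.56 * 23 = 12.88
  k = 14.23175 / 12.88 = 1.105 W/mK

1.105 W/mK


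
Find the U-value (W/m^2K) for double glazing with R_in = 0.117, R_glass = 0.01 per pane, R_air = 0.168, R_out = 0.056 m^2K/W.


Total thermal resistance (series):
  R_total = R_in + R_glass + R_air + R_glass + R_out
  R_total = 0.117 + 0.01 + 0.168 + 0.01 + 0.056 = 0.361 m^2K/W
U-value = 1 / R_total = 1 / 0.361 = 2.77 W/m^2K

2.77 W/m^2K


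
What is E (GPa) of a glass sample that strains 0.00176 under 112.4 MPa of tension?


Young's modulus: E = stress / strain
  E = 112.4 MPa / 0.00176 = 63863.64 MPa
Convert to GPa: 63863.64 / 1000 = 63.86 GPa

63.86 GPa


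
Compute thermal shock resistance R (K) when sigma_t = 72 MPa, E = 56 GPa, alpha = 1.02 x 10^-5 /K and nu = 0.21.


Thermal shock resistance: R = sigma * (1 - nu) / (E * alpha)
  Numerator = 72 * (1 - 0.21) = 56.88
  Denominator = 56 * 1000 * (1.02 x 10^-5) = 0.5712
  R = 56.88 / 0.5712 = 99.6 K

99.6 K


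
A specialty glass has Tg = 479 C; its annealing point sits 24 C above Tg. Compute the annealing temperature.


The annealing temperature is Tg plus the offset:
  T_anneal = 479 + 24 = 503 C

503 C


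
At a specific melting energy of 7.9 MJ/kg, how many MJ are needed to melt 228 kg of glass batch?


Total energy = mass * specific energy
  E = 228 * 7.9 = 1801.2 MJ

1801.2 MJ


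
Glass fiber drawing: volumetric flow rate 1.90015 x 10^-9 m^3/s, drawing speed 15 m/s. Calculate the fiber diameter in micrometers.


Cross-sectional area from continuity:
  A = Q / v = 1.90015 x 10^-9 / 15 = 1.266767 x 10^-10 m^2
Diameter from circular cross-section:
  d = sqrt(4A / pi) * 10^6 (m -> um)
  d = sqrt(4 * 1.266767 x 10^-10 / pi) * 10^6 = 12.7 um

12.7 um


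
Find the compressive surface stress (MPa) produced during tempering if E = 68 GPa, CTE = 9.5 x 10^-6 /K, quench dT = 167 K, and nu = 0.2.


Tempering stress: sigma = E * alpha * dT / (1 - nu)
  E (MPa) = 68 * 1000 = 68000
  Numerator = 68000 * (9.5 x 10^-6) * 167 = 107.882
  Denominator = 1 - 0.2 = 0.8
  sigma = 107.882 / 0.8 = 134.9 MPa

134.9 MPa


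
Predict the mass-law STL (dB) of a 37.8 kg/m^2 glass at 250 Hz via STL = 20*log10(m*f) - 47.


Mass law: STL = 20 * log10(m * f) - 47
  m * f = 37.8 * 250 = 9450
  log10(9450) = 3.97543
  STL = 20 * 3.97543 - 47 = 79.5086 - 47 = 32.5 dB

32.5 dB


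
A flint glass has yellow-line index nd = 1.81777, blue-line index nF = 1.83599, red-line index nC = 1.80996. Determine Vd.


Abbe number formula: Vd = (nd - 1) / (nF - nC)
  nd - 1 = 1.81777 - 1 = 0.81777
  nF - nC = 1.83599 - 1.80996 = 0.02603
  Vd = 0.81777 / 0.02603 = 31.42

31.42


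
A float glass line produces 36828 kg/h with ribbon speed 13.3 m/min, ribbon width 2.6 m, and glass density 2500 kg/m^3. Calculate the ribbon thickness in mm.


Ribbon cross-section from mass balance:
  Volume rate = throughput / density = 36828 / 2500 = 14.7312 m^3/h
  thickness = volume rate / (speed * 60 * width), i.e.
  thickness = throughput / (60 * speed * width * density) * 1000
  thickness = 36828 / (60 * 13.3 * 2.6 * 2500) * 1000 = 7.1 mm

7.1 mm


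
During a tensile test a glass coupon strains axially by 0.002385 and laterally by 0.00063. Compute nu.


Poisson's ratio: nu = lateral strain / axial strain
  nu = 0.00063 / 0.002385 = 0.2642

0.2642


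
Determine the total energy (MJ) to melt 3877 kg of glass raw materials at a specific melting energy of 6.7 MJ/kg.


Total energy = mass * specific energy
  E = 3877 * 6.7 = 25975.9 MJ

25975.9 MJ


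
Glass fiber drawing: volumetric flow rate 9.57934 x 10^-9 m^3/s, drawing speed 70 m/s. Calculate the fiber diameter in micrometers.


Cross-sectional area from continuity:
  A = Q / v = 9.57934 x 10^-9 / 70 = 1.368477 x 10^-10 m^2
Diameter from circular cross-section:
  d = sqrt(4A / pi) * 10^6 (m -> um)
  d = sqrt(4 * 1.368477 x 10^-10 / pi) * 10^6 = 13.2 um

13.2 um


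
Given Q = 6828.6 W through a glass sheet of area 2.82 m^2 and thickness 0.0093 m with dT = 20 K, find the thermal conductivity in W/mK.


Fourier's law rearranged: k = Q * t / (A * dT)
  Numerator = 6828.6 * 0.0093 = 63.50598
  Denominator = 2.82 * 20 = 56.4
  k = 63.50598 / 56.4 = 1.126 W/mK

1.126 W/mK


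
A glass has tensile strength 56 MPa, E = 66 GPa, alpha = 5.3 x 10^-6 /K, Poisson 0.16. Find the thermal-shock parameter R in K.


Thermal shock resistance: R = sigma * (1 - nu) / (E * alpha)
  Numerator = 56 * (1 - 0.16) = 47.04
  Denominator = 66 * 1000 * (5.3 x 10^-6) = 0.3498
  R = 47.04 / 0.3498 = 134.5 K

134.5 K


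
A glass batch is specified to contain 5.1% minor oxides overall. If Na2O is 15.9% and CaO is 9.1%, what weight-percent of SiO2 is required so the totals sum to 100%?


Known pieces sum to 100%:
  SiO2 = 100 - (others + Na2O + CaO)
  SiO2 = 100 - (5.1 + 15.9 + 9.1) = 69.9%

69.9%


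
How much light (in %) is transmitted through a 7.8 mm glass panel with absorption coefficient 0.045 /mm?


Beer-Lambert law: T = exp(-alpha * thickness)
  exponent = -0.045 * 7.8 = -0.351
  T = exp(-0.351) = 0.704
  Percentage = 0.704 * 100 = 70.4%

70.4%


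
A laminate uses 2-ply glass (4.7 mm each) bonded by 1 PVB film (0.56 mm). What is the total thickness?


Total thickness = glass contribution + PVB contribution
  Glass: 2 * 4.7 = 9.4 mm
  PVB: 1 * 0.56 = 0.56 mm
  Total = 9.4 + 0.56 = 9.96 mm

9.96 mm


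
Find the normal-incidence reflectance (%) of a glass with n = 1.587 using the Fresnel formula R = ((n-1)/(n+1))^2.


Fresnel reflectance at normal incidence:
  R = ((n - 1)/(n + 1))^2
  (n - 1)/(n + 1) = (1.587 - 1)/(1.587 + 1) = 0.226904
  R = 0.226904^2 = 0.0514854
  R(%) = 0.0514854 * 100 = 5.149%

5.149%


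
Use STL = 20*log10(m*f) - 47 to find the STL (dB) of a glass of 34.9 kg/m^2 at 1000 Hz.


Mass law: STL = 20 * log10(m * f) - 47
  m * f = 34.9 * 1000 = 34900
  log10(34900) = 4.54283
  STL = 20 * 4.54283 - 47 = 90.8566 - 47 = 43.9 dB

43.9 dB


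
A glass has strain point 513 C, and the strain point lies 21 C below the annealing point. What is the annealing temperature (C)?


T_anneal = T_strain + gap:
  T_anneal = 513 + 21 = 534 C

534 C


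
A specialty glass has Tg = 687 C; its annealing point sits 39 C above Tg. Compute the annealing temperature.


The annealing temperature is Tg plus the offset:
  T_anneal = 687 + 39 = 726 C

726 C


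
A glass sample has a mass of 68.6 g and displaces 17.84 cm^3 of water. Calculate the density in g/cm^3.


Use the definition of density:
  rho = mass / volume
  rho = 68.6 / 17.84 = 3.845 g/cm^3

3.845 g/cm^3


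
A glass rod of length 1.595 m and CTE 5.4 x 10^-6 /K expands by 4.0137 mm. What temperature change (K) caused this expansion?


Rearrange dL = alpha * L0 * dT for dT:
  dT = dL / (alpha * L0)
  dL (m) = 4.0137 / 1000 = 0.0040137
  dT = 0.0040137 / ((5.4 x 10^-6) * 1.595) = 466.0 K

466.0 K


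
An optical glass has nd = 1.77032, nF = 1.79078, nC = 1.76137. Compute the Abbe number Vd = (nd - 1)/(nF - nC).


Abbe number formula: Vd = (nd - 1) / (nF - nC)
  nd - 1 = 1.77032 - 1 = 0.77032
  nF - nC = 1.79078 - 1.76137 = 0.02941
  Vd = 0.77032 / 0.02941 = 26.19

26.19


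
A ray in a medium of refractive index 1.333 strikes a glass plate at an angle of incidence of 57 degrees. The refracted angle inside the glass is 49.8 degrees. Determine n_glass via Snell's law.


Apply Snell's law: n1 * sin(theta1) = n2 * sin(theta2)
  n2 = n1 * sin(theta1) / sin(theta2)
  sin(57) = 0.838671
  sin(49.8) = 0.763796
  n2 = 1.333 * 0.838671 / 0.763796 = 1.4637

1.4637


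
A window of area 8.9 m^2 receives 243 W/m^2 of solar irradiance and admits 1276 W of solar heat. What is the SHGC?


Rearrange Q = Area * SHGC * Irradiance:
  SHGC = Q / (Area * Irradiance)
  SHGC = 1276 / (8.9 * 243) = 0.59

0.59


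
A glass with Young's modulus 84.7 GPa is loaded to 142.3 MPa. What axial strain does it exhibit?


Rearrange E = sigma / epsilon:
  epsilon = sigma / E
  E (MPa) = 84.7 * 1000 = 84700
  epsilon = 142.3 / 84700 = 0.00168

0.00168


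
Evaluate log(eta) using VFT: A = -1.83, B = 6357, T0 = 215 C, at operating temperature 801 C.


VFT equation: log(eta) = A + B / (T - T0)
  T - T0 = 801 - 215 = 586
  B / (T - T0) = 6357 / 586 = 10.848
  log(eta) = -1.83 + 10.848 = 9.018

9.018


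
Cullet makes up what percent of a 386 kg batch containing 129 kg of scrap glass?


Cullet ratio = (cullet mass / total batch mass) * 100
  Ratio = 129 / 386 * 100 = 33.42%

33.42%


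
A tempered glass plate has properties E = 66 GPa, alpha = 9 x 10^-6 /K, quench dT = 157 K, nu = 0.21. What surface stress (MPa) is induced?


Tempering stress: sigma = E * alpha * dT / (1 - nu)
  E (MPa) = 66 * 1000 = 66000
  Numerator = 66000 * (9 x 10^-6) * 157 = 93.258
  Denominator = 1 - 0.21 = 0.79
  sigma = 93.258 / 0.79 = 118.0 MPa

118.0 MPa


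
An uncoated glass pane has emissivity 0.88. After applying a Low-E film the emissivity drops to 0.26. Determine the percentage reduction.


Percentage reduction = (1 - coated/uncoated) * 100
  Ratio = 0.26 / 0.88 = 0.2955
  Reduction = (1 - 0.2955) * 100 = 70.5%

70.5%


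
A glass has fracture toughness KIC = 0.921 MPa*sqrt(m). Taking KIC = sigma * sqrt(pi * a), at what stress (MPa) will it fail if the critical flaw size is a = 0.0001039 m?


Rearrange KIC = sigma * sqrt(pi * a):
  sigma = KIC / sqrt(pi * a)
  sqrt(pi * 0.0001039) = 0.018067
  sigma = 0.921 / 0.018067 = 50.98 MPa

50.98 MPa


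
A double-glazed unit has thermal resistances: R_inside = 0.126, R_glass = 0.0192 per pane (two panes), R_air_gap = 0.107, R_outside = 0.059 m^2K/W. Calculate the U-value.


Total thermal resistance (series):
  R_total = R_in + R_glass + R_air + R_glass + R_out
  R_total = 0.126 + 0.0192 + 0.107 + 0.0192 + 0.059 = 0.3304 m^2K/W
U-value = 1 / R_total = 1 / 0.3304 = 3.027 W/m^2K

3.027 W/m^2K


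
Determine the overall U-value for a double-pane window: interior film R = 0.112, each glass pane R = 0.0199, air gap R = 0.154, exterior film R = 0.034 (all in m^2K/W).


Total thermal resistance (series):
  R_total = R_in + R_glass + R_air + R_glass + R_out
  R_total = 0.112 + 0.0199 + 0.154 + 0.0199 + 0.034 = 0.3398 m^2K/W
U-value = 1 / R_total = 1 / 0.3398 = 2.943 W/m^2K

2.943 W/m^2K


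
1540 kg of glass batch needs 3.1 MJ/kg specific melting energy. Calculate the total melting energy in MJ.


Total energy = mass * specific energy
  E = 1540 * 3.1 = 4774 MJ

4774 MJ


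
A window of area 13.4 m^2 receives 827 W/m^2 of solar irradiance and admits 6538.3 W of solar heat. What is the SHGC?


Rearrange Q = Area * SHGC * Irradiance:
  SHGC = Q / (Area * Irradiance)
  SHGC = 6538.3 / (13.4 * 827) = 0.59

0.59


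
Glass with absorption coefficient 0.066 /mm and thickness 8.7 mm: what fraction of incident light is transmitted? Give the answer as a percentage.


Beer-Lambert law: T = exp(-alpha * thickness)
  exponent = -0.066 * 8.7 = -0.5742
  T = exp(-0.5742) = 0.5632
  Percentage = 0.5632 * 100 = 56.32%

56.32%


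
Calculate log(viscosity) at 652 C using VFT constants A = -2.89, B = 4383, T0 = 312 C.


VFT equation: log(eta) = A + B / (T - T0)
  T - T0 = 652 - 312 = 340
  B / (T - T0) = 4383 / 340 = 12.891
  log(eta) = -2.89 + 12.891 = 10.001

10.001


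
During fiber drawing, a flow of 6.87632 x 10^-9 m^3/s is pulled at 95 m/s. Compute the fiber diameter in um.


Cross-sectional area from continuity:
  A = Q / v = 6.87632 x 10^-9 / 95 = 7.238232 x 10^-11 m^2
Diameter from circular cross-section:
  d = sqrt(4A / pi) * 10^6 (m -> um)
  d = sqrt(4 * 7.238232 x 10^-11 / pi) * 10^6 = 9.6 um

9.6 um


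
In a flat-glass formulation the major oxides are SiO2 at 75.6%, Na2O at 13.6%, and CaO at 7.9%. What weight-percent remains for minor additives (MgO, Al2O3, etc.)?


Sum the three major oxides:
  SiO2 + Na2O + CaO = 75.6 + 13.6 + 7.9 = 97.1%
Subtract from 100%:
  Others = 100 - 97.1 = 2.9%

2.9%


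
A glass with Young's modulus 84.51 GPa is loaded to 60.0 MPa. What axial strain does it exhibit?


Rearrange E = sigma / epsilon:
  epsilon = sigma / E
  E (MPa) = 84.51 * 1000 = 84510
  epsilon = 60.0 / 84510 = 0.00071

0.00071


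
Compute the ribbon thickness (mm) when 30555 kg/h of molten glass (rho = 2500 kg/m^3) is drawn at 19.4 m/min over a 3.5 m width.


Ribbon cross-section from mass balance:
  Volume rate = throughput / density = 30555 / 2500 = 12.222 m^3/h
  thickness = volume rate / (speed * 60 * width), i.e.
  thickness = throughput / (60 * speed * width * density) * 1000
  thickness = 30555 / (60 * 19.4 * 3.5 * 2500) * 1000 = 3.0 mm

3.0 mm


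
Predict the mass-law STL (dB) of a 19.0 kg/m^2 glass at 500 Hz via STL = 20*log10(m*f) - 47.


Mass law: STL = 20 * log10(m * f) - 47
  m * f = 19.0 * 500 = 9500
  log10(9500) = 3.97772
  STL = 20 * 3.97772 - 47 = 79.5544 - 47 = 32.6 dB

32.6 dB


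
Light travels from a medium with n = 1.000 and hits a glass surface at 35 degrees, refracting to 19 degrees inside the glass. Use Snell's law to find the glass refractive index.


Apply Snell's law: n1 * sin(theta1) = n2 * sin(theta2)
  n2 = n1 * sin(theta1) / sin(theta2)
  sin(35) = 0.573576
  sin(19) = 0.325568
  n2 = 1.000 * 0.573576 / 0.325568 = 1.7618

1.7618


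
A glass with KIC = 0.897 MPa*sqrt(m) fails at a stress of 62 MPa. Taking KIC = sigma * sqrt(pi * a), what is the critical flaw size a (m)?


Rearrange KIC = sigma * sqrt(pi * a):
  sqrt(pi * a) = KIC / sigma
  sqrt(pi * a) = 0.897 / 62 = 0.014468
  a = (KIC / sigma)^2 / pi
  a = 0.014468^2 / pi = 0.0000666 m

0.0000666 m


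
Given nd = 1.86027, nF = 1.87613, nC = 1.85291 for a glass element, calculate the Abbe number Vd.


Abbe number formula: Vd = (nd - 1) / (nF - nC)
  nd - 1 = 1.86027 - 1 = 0.86027
  nF - nC = 1.87613 - 1.85291 = 0.02322
  Vd = 0.86027 / 0.02322 = 37.05

37.05


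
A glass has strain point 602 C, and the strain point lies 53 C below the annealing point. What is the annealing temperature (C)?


T_anneal = T_strain + gap:
  T_anneal = 602 + 53 = 655 C

655 C


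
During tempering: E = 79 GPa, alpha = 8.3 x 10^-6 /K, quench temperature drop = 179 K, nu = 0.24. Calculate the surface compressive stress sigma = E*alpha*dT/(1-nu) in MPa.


Tempering stress: sigma = E * alpha * dT / (1 - nu)
  E (MPa) = 79 * 1000 = 79000
  Numerator = 79000 * (8.3 x 10^-6) * 179 = 117.3703
  Denominator = 1 - 0.24 = 0.76
  sigma = 117.3703 / 0.76 = 154.4 MPa

154.4 MPa


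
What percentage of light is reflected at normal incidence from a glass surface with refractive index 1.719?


Fresnel reflectance at normal incidence:
  R = ((n - 1)/(n + 1))^2
  (n - 1)/(n + 1) = (1.719 - 1)/(1.719 + 1) = 0.264435
  R = 0.264435^2 = 0.0699259
  R(%) = 0.0699259 * 100 = 6.993%

6.993%


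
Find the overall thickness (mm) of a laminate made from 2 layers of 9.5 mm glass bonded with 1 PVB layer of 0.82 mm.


Total thickness = glass contribution + PVB contribution
  Glass: 2 * 9.5 = 19.0 mm
  PVB: 1 * 0.82 = 0.82 mm
  Total = 19.0 + 0.82 = 19.82 mm

19.82 mm


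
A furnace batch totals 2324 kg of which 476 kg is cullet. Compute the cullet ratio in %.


Cullet ratio = (cullet mass / total batch mass) * 100
  Ratio = 476 / 2324 * 100 = 20.48%

20.48%


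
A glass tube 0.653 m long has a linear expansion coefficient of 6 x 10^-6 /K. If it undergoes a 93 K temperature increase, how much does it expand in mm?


Thermal expansion formula: dL = alpha * L0 * dT
  dL = (6 x 10^-6) * 0.653 * 93 = 0.00036437 m
Convert to mm: 0.00036437 * 1000 = 0.3644 mm

0.3644 mm


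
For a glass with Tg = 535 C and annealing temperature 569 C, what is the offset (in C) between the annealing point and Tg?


Offset = T_anneal - Tg:
  offset = 569 - 535 = 34 C

34 C


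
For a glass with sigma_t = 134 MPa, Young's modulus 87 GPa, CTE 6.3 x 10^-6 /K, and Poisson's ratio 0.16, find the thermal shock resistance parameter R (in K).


Thermal shock resistance: R = sigma * (1 - nu) / (E * alpha)
  Numerator = 134 * (1 - 0.16) = 112.56
  Denominator = 87 * 1000 * (6.3 x 10^-6) = 0.5481
  R = 112.56 / 0.5481 = 205.4 K

205.4 K


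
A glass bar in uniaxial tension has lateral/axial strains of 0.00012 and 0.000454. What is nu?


Poisson's ratio: nu = lateral strain / axial strain
  nu = 0.00012 / 0.000454 = 0.2643

0.2643


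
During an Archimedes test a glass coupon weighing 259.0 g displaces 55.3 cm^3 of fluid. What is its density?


Use the definition of density:
  rho = mass / volume
  rho = 259.0 / 55.3 = 4.684 g/cm^3

4.684 g/cm^3


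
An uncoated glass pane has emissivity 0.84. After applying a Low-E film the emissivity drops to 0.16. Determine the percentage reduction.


Percentage reduction = (1 - coated/uncoated) * 100
  Ratio = 0.16 / 0.84 = 0.1905
  Reduction = (1 - 0.1905) * 100 = 81.0%

81.0%


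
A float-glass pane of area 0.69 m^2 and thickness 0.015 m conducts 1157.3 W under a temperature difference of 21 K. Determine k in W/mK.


Fourier's law rearranged: k = Q * t / (A * dT)
  Numerator = 1157.3 * 0.015 = 17.3595
  Denominator = 0.69 * 21 = 14.49
  k = 17.3595 / 14.49 = 1.198 W/mK

1.198 W/mK


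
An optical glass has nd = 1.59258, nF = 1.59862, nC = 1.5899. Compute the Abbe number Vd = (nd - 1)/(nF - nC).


Abbe number formula: Vd = (nd - 1) / (nF - nC)
  nd - 1 = 1.59258 - 1 = 0.59258
  nF - nC = 1.59862 - 1.5899 = 0.00872
  Vd = 0.59258 / 0.00872 = 67.96

67.96


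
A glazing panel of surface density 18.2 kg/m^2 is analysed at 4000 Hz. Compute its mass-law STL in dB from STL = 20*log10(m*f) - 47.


Mass law: STL = 20 * log10(m * f) - 47
  m * f = 18.2 * 4000 = 72800
  log10(72800) = 4.86213
  STL = 20 * 4.86213 - 47 = 97.2426 - 47 = 50.2 dB

50.2 dB


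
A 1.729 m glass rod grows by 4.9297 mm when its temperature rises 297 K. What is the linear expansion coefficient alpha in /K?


Rearrange dL = alpha * L0 * dT for alpha:
  alpha = dL / (L0 * dT)
  alpha = (4.9297 / 1000) / (1.729 * 297) = 0.0000096 /K = 9.6 x 10^-6 /K

9.6 x 10^-6 /K


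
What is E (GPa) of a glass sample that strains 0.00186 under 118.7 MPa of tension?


Young's modulus: E = stress / strain
  E = 118.7 MPa / 0.00186 = 63817.2 MPa
Convert to GPa: 63817.2 / 1000 = 63.82 GPa

63.82 GPa


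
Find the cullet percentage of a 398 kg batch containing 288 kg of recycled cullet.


Cullet ratio = (cullet mass / total batch mass) * 100
  Ratio = 288 / 398 * 100 = 72.36%

72.36%


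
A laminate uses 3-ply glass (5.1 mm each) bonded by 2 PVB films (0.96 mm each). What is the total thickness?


Total thickness = glass contribution + PVB contribution
  Glass: 3 * 5.1 = 15.3 mm
  PVB: 2 * 0.96 = 1.92 mm
  Total = 15.3 + 1.92 = 17.22 mm

17.22 mm
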